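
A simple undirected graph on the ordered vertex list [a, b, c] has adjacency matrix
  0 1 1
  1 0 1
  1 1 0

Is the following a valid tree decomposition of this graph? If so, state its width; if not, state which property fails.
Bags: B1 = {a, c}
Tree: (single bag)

A tree decomposition must satisfy three properties: every vertex lies in some bag; for every edge, both endpoints lie together in some bag; and for every vertex, the bags containing it form a connected subtree. Here vertex b appears in no bag, so the decomposition is invalid.

No — vertex b appears in no bag.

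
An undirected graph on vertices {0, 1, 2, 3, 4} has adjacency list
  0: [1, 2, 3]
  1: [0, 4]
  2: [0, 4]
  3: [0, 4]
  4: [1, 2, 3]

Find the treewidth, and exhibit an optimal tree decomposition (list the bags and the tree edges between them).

Every bag has size at most 3, so the width is 3 − 1 = 2 and tw(G) ≤ 2. For the lower bound, G contains the cycle 4–1–0–3–4, so G is not a forest; only forests have treewidth ≤ 1, hence tw(G) ≥ 2. Hence tw(G) = 2 exactly.

Treewidth 2.
One such decomposition:
Bags: B1 = {0, 1, 4}  B2 = {0, 3, 4}  B3 = {0, 2, 4}
Tree: B1–B2, B2–B3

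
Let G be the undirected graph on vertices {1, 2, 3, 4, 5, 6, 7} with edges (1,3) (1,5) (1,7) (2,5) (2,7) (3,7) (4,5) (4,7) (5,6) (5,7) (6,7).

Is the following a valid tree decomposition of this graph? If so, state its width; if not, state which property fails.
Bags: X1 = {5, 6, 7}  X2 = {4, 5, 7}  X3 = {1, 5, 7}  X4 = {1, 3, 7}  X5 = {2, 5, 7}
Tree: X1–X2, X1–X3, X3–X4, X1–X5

Yes; width 2.

Checking the three conditions: (i) the bags cover all of {1, 2, 3, 4, 5, 6, 7}; (ii) for each edge, some bag contains both endpoints; (iii) the bags containing any fixed vertex form a subtree. All hold, so the decomposition is valid with width 3 − 1 = 2.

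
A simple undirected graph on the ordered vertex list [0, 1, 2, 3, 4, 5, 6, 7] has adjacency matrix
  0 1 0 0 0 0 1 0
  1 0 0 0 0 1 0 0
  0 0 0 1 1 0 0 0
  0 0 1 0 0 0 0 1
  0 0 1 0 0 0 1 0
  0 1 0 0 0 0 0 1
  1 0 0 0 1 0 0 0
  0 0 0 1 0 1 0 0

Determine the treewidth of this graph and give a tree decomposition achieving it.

Treewidth 2.
One such decomposition:
Bags: B1 = {2, 3, 4}  B2 = {3, 4, 7}  B3 = {4, 5, 7}  B4 = {1, 4, 5}  B5 = {0, 1, 4}  B6 = {0, 4, 6}
Tree: B1–B2, B2–B3, B3–B4, B4–B5, B5–B6

Every bag has size at most 3, so the width is 3 − 1 = 2 and tw(G) ≤ 2. Since 4–2–3–7–5–1–0–6–4 is a cycle in G, G is not acyclic. Forests are exactly the graphs of treewidth ≤ 1, so tw(G) ≥ 2. Hence tw(G) = 2 exactly.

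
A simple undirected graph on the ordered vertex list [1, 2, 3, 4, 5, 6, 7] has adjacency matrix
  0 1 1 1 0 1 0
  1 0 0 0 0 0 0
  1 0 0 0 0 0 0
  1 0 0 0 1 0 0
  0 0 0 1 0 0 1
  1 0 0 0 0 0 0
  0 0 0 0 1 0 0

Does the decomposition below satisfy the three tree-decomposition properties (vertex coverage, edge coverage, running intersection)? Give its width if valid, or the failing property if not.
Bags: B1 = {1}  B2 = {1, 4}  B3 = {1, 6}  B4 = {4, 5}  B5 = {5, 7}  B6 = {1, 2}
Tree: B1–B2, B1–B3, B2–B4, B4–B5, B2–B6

No — vertex 3 appears in no bag.

A tree decomposition must satisfy three properties: every vertex lies in some bag; for every edge, both endpoints lie together in some bag; and for every vertex, the bags containing it form a connected subtree. Here vertex 3 appears in no bag, so the decomposition is invalid.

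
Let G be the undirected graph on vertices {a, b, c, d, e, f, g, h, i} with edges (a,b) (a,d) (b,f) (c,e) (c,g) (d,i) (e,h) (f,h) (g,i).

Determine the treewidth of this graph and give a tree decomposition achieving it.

Treewidth 2.
Bags: B1 = {c, e, h}  B2 = {c, f, h}  B3 = {b, c, f}  B4 = {a, b, c}  B5 = {a, c, d}  B6 = {c, d, i}  B7 = {c, g, i}
Tree: B1–B2, B2–B3, B3–B4, B4–B5, B5–B6, B6–B7

The largest bag has 3 vertices, giving width 2; this decomposition certifies tw(G) ≤ 2. For the lower bound, G contains the cycle c–e–h–f–b–a–d–i–g–c, so G is not a forest; only forests have treewidth ≤ 1, hence tw(G) ≥ 2. Hence tw(G) = 2 exactly.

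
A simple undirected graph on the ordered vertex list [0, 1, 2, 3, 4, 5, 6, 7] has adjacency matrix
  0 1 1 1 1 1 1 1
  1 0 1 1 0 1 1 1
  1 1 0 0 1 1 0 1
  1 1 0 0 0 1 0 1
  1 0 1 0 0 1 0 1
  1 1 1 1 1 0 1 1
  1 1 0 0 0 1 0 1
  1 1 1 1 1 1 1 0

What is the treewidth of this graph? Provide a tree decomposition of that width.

Treewidth 4.
Bags: B1 = {0, 1, 5, 6, 7}  B2 = {0, 1, 3, 5, 7}  B3 = {0, 1, 2, 5, 7}  B4 = {0, 2, 4, 5, 7}
Tree: B1–B2, B1–B3, B3–B4

Each bag holds 5 vertices, so the decomposition has width 4, which upper-bounds the treewidth. Conversely, {0, 1, 2, 5, 7} is a clique of size 5, and the vertices of any clique must share a bag in every tree decomposition; so some bag has ≥ 5 vertices and tw(G) ≥ 4. Combining the bounds, tw(G) = 4.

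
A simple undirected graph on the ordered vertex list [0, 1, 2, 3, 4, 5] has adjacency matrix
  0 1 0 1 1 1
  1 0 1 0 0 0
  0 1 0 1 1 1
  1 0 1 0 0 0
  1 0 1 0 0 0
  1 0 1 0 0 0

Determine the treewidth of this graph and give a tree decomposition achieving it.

Every bag has size at most 3, so the width is 3 − 1 = 2 and tw(G) ≤ 2. Since 0–1–2–3–0 is a cycle in G, G is not acyclic. Forests are exactly the graphs of treewidth ≤ 1, so tw(G) ≥ 2. The upper and lower bounds meet at 2, so that is the treewidth.

Treewidth 2.
One optimal decomposition is:
Bags: B1 = {0, 1, 2}  B2 = {0, 2, 3}  B3 = {0, 2, 4}  B4 = {0, 2, 5}
Tree: B1–B2, B2–B3, B3–B4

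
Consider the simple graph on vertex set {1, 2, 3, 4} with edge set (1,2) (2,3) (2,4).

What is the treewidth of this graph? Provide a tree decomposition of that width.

The largest bag has 2 vertices, giving width 1; this decomposition certifies tw(G) ≤ 1. Since G has at least one edge (e.g. 2–4), it is not an edgeless graph, so tw(G) ≥ 1. Combining the bounds, tw(G) = 1.

Treewidth 1.
One optimal decomposition is:
Bags: B1 = {2, 4}  B2 = {1, 2}  B3 = {2, 3}
Tree: B1–B2, B2–B3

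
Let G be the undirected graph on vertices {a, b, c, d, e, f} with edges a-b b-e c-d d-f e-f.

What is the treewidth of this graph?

A width-1 tree decomposition is:
Bags: B1 = {d, f}  B2 = {e, f}  B3 = {b, e}  B4 = {c, d}  B5 = {a, b}
Tree: B1–B2, B2–B3, B1–B4, B3–B5
Every bag has size at most 2, so the width is 2 − 1 = 1 and tw(G) ≤ 1. G has an edge, so its treewidth is at least 1. The upper and lower bounds meet at 1, so that is the treewidth.

1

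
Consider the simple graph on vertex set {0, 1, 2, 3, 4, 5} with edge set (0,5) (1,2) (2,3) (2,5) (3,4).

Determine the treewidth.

1

A width-1 tree decomposition is:
Bags: B1 = {2, 3}  B2 = {2, 5}  B3 = {3, 4}  B4 = {1, 2}  B5 = {0, 5}
Tree: B1–B2, B1–B3, B2–B4, B2–B5
The largest bag has 2 vertices, giving width 1; this decomposition certifies tw(G) ≤ 1. Since G has at least one edge (e.g. 2–3), it is not an edgeless graph, so tw(G) ≥ 1. Therefore the treewidth is 1.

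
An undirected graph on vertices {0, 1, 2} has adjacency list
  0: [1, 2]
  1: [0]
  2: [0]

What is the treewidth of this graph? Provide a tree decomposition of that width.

Treewidth 1.
Bags: B1 = {0, 2}  B2 = {0, 1}
Tree: B1–B2

Every bag has size at most 2, so the width is 2 − 1 = 1 and tw(G) ≤ 1. Any graph with an edge has treewidth ≥ 1, and G has the edge 2–0. Hence tw(G) = 1 exactly.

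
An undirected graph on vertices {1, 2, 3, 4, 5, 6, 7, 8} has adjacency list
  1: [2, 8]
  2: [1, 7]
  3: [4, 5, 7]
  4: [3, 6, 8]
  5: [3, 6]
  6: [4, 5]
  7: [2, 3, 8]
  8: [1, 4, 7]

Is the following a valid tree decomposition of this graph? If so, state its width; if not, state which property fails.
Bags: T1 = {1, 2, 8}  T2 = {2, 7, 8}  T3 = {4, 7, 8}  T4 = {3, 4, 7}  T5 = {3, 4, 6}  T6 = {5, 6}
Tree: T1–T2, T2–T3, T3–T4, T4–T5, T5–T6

No — edge (3,5) lies in no bag.

A tree decomposition must satisfy three properties: every vertex lies in some bag; for every edge, both endpoints lie together in some bag; and for every vertex, the bags containing it form a connected subtree. Here edge (3,5) lies in no bag, so the decomposition is invalid.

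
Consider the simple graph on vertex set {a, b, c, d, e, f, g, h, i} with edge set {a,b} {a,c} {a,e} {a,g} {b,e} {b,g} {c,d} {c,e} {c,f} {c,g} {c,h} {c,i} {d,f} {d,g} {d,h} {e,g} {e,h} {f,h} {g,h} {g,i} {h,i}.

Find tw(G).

A width-3 tree decomposition is:
Bags: B1 = {c, e, g, h}  B2 = {c, d, g, h}  B3 = {a, c, e, g}  B4 = {a, b, e, g}  B5 = {c, g, h, i}  B6 = {c, d, f, h}
Tree: B1–B2, B1–B3, B3–B4, B2–B5, B2–B6
Each bag holds 4 vertices, so the decomposition has width 3, which upper-bounds the treewidth. On the other hand G contains the 4-clique {c, d, g, h}. A clique must lie in a single bag of any decomposition, so no decomposition can have width below 3. Combining the bounds, tw(G) = 3.

3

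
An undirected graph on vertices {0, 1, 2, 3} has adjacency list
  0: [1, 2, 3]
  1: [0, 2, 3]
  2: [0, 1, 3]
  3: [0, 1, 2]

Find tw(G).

A width-3 tree decomposition is:
Bags: B1 = {0, 1, 2, 3}
Tree: (single bag)
A single bag containing all 4 vertices is trivially a valid decomposition of width 3. On the other hand G contains the 4-clique {0, 1, 2, 3}. A clique must lie in a single bag of any decomposition, so no decomposition can have width below 3. Therefore the treewidth is 3.

3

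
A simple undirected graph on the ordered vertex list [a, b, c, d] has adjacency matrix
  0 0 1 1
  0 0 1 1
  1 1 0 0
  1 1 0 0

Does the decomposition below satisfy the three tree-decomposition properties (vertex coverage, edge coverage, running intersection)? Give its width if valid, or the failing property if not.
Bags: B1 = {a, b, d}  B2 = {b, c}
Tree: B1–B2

A tree decomposition must satisfy three properties: every vertex lies in some bag; for every edge, both endpoints lie together in some bag; and for every vertex, the bags containing it form a connected subtree. Here edge (a,c) lies in no bag, so the decomposition is invalid.

No — edge (a,c) lies in no bag.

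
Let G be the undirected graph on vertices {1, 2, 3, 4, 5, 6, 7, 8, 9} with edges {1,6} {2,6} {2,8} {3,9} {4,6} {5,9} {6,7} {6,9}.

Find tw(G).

A width-1 tree decomposition is:
Bags: B1 = {6, 9}  B2 = {6, 7}  B3 = {2, 6}  B4 = {2, 8}  B5 = {1, 6}  B6 = {4, 6}  B7 = {3, 9}  B8 = {5, 9}
Tree: B1–B2, B1–B3, B3–B4, B2–B5, B3–B6, B1–B7, B7–B8
The largest bag has 2 vertices, giving width 1; this decomposition certifies tw(G) ≤ 1. G has an edge, so its treewidth is at least 1. The upper and lower bounds meet at 1, so that is the treewidth.

1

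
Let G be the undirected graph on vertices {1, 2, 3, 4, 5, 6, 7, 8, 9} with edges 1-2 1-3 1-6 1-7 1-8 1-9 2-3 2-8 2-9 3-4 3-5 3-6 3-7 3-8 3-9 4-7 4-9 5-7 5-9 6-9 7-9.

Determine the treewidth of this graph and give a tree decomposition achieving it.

Every bag has size at most 4, so the width is 4 − 1 = 3 and tw(G) ≤ 3. Conversely, {1, 2, 3, 8} is a clique of size 4, and the vertices of any clique must share a bag in every tree decomposition; so some bag has ≥ 4 vertices and tw(G) ≥ 3. Combining the bounds, tw(G) = 3.

Treewidth 3.
One such decomposition:
Bags: B1 = {1, 3, 6, 9}  B2 = {1, 2, 3, 9}  B3 = {1, 3, 7, 9}  B4 = {3, 5, 7, 9}  B5 = {1, 2, 3, 8}  B6 = {3, 4, 7, 9}
Tree: B1–B2, B1–B3, B3–B4, B2–B5, B3–B6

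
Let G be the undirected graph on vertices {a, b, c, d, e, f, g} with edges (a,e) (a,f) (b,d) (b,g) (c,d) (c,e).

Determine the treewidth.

1

A width-1 tree decomposition is:
Bags: B1 = {a, f}  B2 = {a, e}  B3 = {c, e}  B4 = {c, d}  B5 = {b, d}  B6 = {b, g}
Tree: B1–B2, B2–B3, B3–B4, B4–B5, B5–B6
Each bag holds 2 vertices, so the decomposition has width 1, which upper-bounds the treewidth. G has an edge, so its treewidth is at least 1. Hence tw(G) = 1 exactly.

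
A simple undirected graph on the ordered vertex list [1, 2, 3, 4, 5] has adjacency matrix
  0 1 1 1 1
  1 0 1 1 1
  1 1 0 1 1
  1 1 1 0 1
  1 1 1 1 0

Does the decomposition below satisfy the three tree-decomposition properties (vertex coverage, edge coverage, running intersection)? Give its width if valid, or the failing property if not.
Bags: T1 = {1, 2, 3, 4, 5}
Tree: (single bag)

Yes; width 4.

Every vertex of G appears in some bag (union = {1, 2, 3, 4, 5}); every edge is covered by a bag; and for each vertex v the set of bags containing v is connected in the bag tree. The decomposition is therefore valid. The largest bag has 5 vertices, so the width is 4.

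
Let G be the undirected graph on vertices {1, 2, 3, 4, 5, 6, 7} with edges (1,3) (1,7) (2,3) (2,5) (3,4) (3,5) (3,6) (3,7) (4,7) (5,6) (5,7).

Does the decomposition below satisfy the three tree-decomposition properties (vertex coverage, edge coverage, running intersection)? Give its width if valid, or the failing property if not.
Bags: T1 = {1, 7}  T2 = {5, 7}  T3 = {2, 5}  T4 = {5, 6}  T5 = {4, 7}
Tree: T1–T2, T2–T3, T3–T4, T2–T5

No — vertex 3 appears in no bag.

A tree decomposition must satisfy three properties: every vertex lies in some bag; for every edge, both endpoints lie together in some bag; and for every vertex, the bags containing it form a connected subtree. Here vertex 3 appears in no bag, so the decomposition is invalid.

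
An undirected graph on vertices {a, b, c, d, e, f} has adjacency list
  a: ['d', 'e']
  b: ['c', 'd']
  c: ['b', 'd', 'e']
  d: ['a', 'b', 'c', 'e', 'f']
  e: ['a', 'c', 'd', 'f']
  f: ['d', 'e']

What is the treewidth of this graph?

A width-2 tree decomposition is:
Bags: B1 = {b, c, d}  B2 = {c, d, e}  B3 = {a, d, e}  B4 = {d, e, f}
Tree: B1–B2, B2–B3, B3–B4
Every bag has size at most 3, so the width is 3 − 1 = 2 and tw(G) ≤ 2. For the lower bound, the 3 vertices {d, e, f} are pairwise adjacent, and any tree decomposition puts a clique entirely inside one bag — forcing width ≥ 2. Combining the bounds, tw(G) = 2.

2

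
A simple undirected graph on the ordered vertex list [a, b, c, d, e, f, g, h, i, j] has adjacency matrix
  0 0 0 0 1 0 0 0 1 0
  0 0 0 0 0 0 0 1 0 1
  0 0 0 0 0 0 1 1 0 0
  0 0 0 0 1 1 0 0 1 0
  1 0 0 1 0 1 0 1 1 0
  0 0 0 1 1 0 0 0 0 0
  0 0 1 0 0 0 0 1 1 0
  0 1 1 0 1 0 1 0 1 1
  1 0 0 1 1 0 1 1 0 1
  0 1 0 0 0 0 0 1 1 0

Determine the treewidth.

A width-2 tree decomposition is:
Bags: B1 = {g, h, i}  B2 = {e, h, i}  B3 = {c, g, h}  B4 = {a, e, i}  B5 = {h, i, j}  B6 = {d, e, i}  B7 = {b, h, j}  B8 = {d, e, f}
Tree: B1–B2, B1–B3, B2–B4, B2–B5, B2–B6, B5–B7, B6–B8
Every bag has size at most 3, so the width is 3 − 1 = 2 and tw(G) ≤ 2. Conversely, {d, e, f} is a clique of size 3, and the vertices of any clique must share a bag in every tree decomposition; so some bag has ≥ 3 vertices and tw(G) ≥ 2. The upper and lower bounds meet at 2, so that is the treewidth.

2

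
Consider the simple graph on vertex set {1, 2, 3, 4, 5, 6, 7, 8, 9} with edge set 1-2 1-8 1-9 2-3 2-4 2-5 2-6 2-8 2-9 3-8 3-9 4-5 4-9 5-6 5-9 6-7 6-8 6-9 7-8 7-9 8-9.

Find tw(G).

3

A width-3 tree decomposition is:
Bags: B1 = {2, 3, 8, 9}  B2 = {2, 6, 8, 9}  B3 = {2, 5, 6, 9}  B4 = {1, 2, 8, 9}  B5 = {2, 4, 5, 9}  B6 = {6, 7, 8, 9}
Tree: B1–B2, B2–B3, B2–B4, B3–B5, B2–B6
Every bag has size at most 4, so the width is 4 − 1 = 3 and tw(G) ≤ 3. For the lower bound, the 4 vertices {1, 2, 8, 9} are pairwise adjacent, and any tree decomposition puts a clique entirely inside one bag — forcing width ≥ 3. Therefore the treewidth is 3.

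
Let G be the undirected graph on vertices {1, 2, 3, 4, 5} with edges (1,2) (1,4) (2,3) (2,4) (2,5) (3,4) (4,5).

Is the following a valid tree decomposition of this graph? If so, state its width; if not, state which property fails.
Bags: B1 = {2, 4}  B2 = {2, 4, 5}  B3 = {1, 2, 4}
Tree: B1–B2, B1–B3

No — vertex 3 appears in no bag.

A tree decomposition must satisfy three properties: every vertex lies in some bag; for every edge, both endpoints lie together in some bag; and for every vertex, the bags containing it form a connected subtree. Here vertex 3 appears in no bag, so the decomposition is invalid.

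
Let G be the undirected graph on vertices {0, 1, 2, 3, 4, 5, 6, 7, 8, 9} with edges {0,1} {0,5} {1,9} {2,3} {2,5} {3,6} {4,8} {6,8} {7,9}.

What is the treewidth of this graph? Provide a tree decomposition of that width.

Treewidth 1.
Bags: B1 = {7, 9}  B2 = {1, 9}  B3 = {0, 1}  B4 = {0, 5}  B5 = {2, 5}  B6 = {2, 3}  B7 = {3, 6}  B8 = {6, 8}  B9 = {4, 8}
Tree: B1–B2, B2–B3, B3–B4, B4–B5, B5–B6, B6–B7, B7–B8, B8–B9

Each bag holds 2 vertices, so the decomposition has width 1, which upper-bounds the treewidth. G has an edge, so its treewidth is at least 1. The upper and lower bounds meet at 1, so that is the treewidth.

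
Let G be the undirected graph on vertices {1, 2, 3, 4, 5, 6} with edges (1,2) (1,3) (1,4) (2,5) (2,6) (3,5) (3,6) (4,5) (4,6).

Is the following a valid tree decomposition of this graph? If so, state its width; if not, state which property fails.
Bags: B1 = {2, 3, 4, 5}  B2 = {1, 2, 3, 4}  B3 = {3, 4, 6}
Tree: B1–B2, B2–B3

No — edge (2,6) lies in no bag.

A tree decomposition must satisfy three properties: every vertex lies in some bag; for every edge, both endpoints lie together in some bag; and for every vertex, the bags containing it form a connected subtree. Here edge (2,6) lies in no bag, so the decomposition is invalid.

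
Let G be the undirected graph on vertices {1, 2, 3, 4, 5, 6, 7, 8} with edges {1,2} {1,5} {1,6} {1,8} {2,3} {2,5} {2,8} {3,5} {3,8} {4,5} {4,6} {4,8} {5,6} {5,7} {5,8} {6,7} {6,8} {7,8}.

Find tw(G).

3

A width-3 tree decomposition is:
Bags: B1 = {1, 5, 6, 8}  B2 = {4, 5, 6, 8}  B3 = {1, 2, 5, 8}  B4 = {5, 6, 7, 8}  B5 = {2, 3, 5, 8}
Tree: B1–B2, B1–B3, B1–B4, B3–B5
The largest bag has 4 vertices, giving width 3; this decomposition certifies tw(G) ≤ 3. For the lower bound, the 4 vertices {1, 2, 5, 8} are pairwise adjacent, and any tree decomposition puts a clique entirely inside one bag — forcing width ≥ 3. Therefore the treewidth is 3.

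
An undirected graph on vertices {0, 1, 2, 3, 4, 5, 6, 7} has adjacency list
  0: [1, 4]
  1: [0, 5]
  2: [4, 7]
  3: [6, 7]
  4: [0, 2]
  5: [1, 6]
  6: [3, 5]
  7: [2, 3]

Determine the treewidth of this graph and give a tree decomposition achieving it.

Treewidth 2.
Bags: B1 = {0, 1, 4}  B2 = {1, 4, 5}  B3 = {4, 5, 6}  B4 = {3, 4, 6}  B5 = {3, 4, 7}  B6 = {2, 4, 7}
Tree: B1–B2, B2–B3, B3–B4, B4–B5, B5–B6

Each bag holds 3 vertices, so the decomposition has width 2, which upper-bounds the treewidth. Since 4–0–1–5–6–3–7–2–4 is a cycle in G, G is not acyclic. Forests are exactly the graphs of treewidth ≤ 1, so tw(G) ≥ 2. Combining the bounds, tw(G) = 2.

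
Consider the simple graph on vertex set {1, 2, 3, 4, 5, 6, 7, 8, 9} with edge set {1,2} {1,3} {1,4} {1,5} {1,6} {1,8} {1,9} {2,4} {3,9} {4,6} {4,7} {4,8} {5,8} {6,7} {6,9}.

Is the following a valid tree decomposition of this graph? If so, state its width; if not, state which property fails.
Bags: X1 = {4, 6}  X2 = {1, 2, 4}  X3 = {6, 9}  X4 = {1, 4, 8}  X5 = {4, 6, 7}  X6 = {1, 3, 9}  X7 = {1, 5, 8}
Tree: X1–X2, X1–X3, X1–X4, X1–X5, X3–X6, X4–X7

No — edge (1,6) lies in no bag.

A tree decomposition must satisfy three properties: every vertex lies in some bag; for every edge, both endpoints lie together in some bag; and for every vertex, the bags containing it form a connected subtree. Here edge (1,6) lies in no bag, so the decomposition is invalid.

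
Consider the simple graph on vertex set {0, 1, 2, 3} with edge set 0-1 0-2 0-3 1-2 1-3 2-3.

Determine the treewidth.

A width-3 tree decomposition is:
Bags: B1 = {0, 1, 2, 3}
Tree: (single bag)
With just one bag of size 4, the width is 4 − 1 = 3, so tw(G) ≤ 3. Conversely, {0, 1, 2, 3} is a clique of size 4, and the vertices of any clique must share a bag in every tree decomposition; so some bag has ≥ 4 vertices and tw(G) ≥ 3. The upper and lower bounds meet at 3, so that is the treewidth.

3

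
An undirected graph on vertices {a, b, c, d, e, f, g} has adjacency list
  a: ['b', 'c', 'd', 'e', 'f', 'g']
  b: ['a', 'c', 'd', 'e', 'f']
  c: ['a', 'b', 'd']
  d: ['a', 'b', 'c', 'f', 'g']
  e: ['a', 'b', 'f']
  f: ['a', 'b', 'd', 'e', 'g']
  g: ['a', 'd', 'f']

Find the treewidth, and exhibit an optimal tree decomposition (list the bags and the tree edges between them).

Every bag has size at most 4, so the width is 4 − 1 = 3 and tw(G) ≤ 3. Conversely, {a, b, c, d} is a clique of size 4, and the vertices of any clique must share a bag in every tree decomposition; so some bag has ≥ 4 vertices and tw(G) ≥ 3. The upper and lower bounds meet at 3, so that is the treewidth.

Treewidth 3.
One optimal decomposition is:
Bags: B1 = {a, b, d, f}  B2 = {a, b, c, d}  B3 = {a, b, e, f}  B4 = {a, d, f, g}
Tree: B1–B2, B1–B3, B1–B4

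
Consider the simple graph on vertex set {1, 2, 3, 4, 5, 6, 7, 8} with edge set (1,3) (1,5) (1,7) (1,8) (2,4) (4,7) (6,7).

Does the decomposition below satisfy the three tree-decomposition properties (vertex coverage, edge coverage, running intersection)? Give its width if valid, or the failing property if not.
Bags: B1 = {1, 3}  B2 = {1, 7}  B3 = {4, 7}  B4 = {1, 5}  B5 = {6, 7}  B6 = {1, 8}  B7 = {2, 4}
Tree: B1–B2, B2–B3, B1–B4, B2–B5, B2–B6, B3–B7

Yes; width 1.

Checking the three conditions: (i) the bags cover all of {1, 2, 3, 4, 5, 6, 7, 8}; (ii) for each edge, some bag contains both endpoints; (iii) the bags containing any fixed vertex form a subtree. All hold, so the decomposition is valid with width 2 − 1 = 1.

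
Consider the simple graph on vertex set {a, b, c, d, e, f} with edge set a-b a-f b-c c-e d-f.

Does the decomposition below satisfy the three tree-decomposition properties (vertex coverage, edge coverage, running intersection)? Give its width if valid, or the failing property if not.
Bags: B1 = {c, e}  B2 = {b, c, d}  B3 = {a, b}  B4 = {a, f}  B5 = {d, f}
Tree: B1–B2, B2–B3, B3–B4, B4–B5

A tree decomposition must satisfy three properties: every vertex lies in some bag; for every edge, both endpoints lie together in some bag; and for every vertex, the bags containing it form a connected subtree. Here bags containing vertex d are not connected in the tree, so the decomposition is invalid.

No — bags containing vertex d are not connected in the tree.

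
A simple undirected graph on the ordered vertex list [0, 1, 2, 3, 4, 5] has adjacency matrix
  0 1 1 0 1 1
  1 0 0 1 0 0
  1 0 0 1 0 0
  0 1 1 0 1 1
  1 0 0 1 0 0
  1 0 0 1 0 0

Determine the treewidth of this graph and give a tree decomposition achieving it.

Every bag has size at most 3, so the width is 3 − 1 = 2 and tw(G) ≤ 2. For the lower bound, G contains the cycle 0–2–3–4–0, so G is not a forest; only forests have treewidth ≤ 1, hence tw(G) ≥ 2. The upper and lower bounds meet at 2, so that is the treewidth.

Treewidth 2.
One optimal decomposition is:
Bags: B1 = {0, 2, 3}  B2 = {0, 3, 4}  B3 = {0, 1, 3}  B4 = {0, 3, 5}
Tree: B1–B2, B2–B3, B3–B4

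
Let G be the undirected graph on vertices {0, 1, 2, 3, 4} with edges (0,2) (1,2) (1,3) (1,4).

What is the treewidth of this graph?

1

A width-1 tree decomposition is:
Bags: B1 = {1, 2}  B2 = {1, 4}  B3 = {1, 3}  B4 = {0, 2}
Tree: B1–B2, B1–B3, B1–B4
Every bag has size at most 2, so the width is 2 − 1 = 1 and tw(G) ≤ 1. Any graph with an edge has treewidth ≥ 1, and G has the edge 2–1. Hence tw(G) = 1 exactly.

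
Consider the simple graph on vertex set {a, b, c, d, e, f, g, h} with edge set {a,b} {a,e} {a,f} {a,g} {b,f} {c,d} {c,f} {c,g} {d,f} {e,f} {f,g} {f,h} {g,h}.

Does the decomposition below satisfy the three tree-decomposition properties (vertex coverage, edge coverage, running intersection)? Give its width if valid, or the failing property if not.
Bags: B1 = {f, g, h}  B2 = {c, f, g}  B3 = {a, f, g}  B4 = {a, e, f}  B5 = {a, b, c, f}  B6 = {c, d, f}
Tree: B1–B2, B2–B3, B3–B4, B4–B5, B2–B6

A tree decomposition must satisfy three properties: every vertex lies in some bag; for every edge, both endpoints lie together in some bag; and for every vertex, the bags containing it form a connected subtree. Here bags containing vertex c are not connected in the tree, so the decomposition is invalid.

No — bags containing vertex c are not connected in the tree.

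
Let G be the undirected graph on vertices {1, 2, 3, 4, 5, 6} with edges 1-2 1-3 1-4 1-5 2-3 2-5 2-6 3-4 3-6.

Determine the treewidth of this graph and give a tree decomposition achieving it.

The largest bag has 3 vertices, giving width 2; this decomposition certifies tw(G) ≤ 2. Conversely, {1, 2, 3} is a clique of size 3, and the vertices of any clique must share a bag in every tree decomposition; so some bag has ≥ 3 vertices and tw(G) ≥ 2. Combining the bounds, tw(G) = 2.

Treewidth 2.
One such decomposition:
Bags: B1 = {1, 2, 5}  B2 = {1, 2, 3}  B3 = {1, 3, 4}  B4 = {2, 3, 6}
Tree: B1–B2, B2–B3, B2–B4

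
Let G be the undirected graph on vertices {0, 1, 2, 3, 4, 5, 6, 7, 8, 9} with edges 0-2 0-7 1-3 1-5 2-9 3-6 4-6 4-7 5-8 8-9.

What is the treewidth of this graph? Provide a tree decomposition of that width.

Each bag holds 3 vertices, so the decomposition has width 2, which upper-bounds the treewidth. Since 9–8–5–1–3–6–4–7–0–2–9 is a cycle in G, G is not acyclic. Forests are exactly the graphs of treewidth ≤ 1, so tw(G) ≥ 2. The upper and lower bounds meet at 2, so that is the treewidth.

Treewidth 2.
One such decomposition:
Bags: B1 = {5, 8, 9}  B2 = {1, 5, 9}  B3 = {1, 3, 9}  B4 = {3, 6, 9}  B5 = {4, 6, 9}  B6 = {4, 7, 9}  B7 = {0, 7, 9}  B8 = {0, 2, 9}
Tree: B1–B2, B2–B3, B3–B4, B4–B5, B5–B6, B6–B7, B7–B8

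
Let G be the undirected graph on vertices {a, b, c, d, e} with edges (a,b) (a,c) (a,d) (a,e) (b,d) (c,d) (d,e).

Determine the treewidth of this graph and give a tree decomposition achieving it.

Every bag has size at most 3, so the width is 3 − 1 = 2 and tw(G) ≤ 2. On the other hand G contains the 3-clique {a, d, e}. A clique must lie in a single bag of any decomposition, so no decomposition can have width below 2. Hence tw(G) = 2 exactly.

Treewidth 2.
Bags: B1 = {a, d, e}  B2 = {a, c, d}  B3 = {a, b, d}
Tree: B1–B2, B1–B3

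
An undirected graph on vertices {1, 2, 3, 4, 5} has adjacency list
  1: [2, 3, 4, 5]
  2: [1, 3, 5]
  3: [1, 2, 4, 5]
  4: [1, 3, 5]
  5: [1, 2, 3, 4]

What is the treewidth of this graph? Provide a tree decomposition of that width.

Treewidth 3.
Bags: B1 = {1, 3, 4, 5}  B2 = {1, 2, 3, 5}
Tree: B1–B2

Each bag holds 4 vertices, so the decomposition has width 3, which upper-bounds the treewidth. For the lower bound, the 4 vertices {1, 2, 3, 5} are pairwise adjacent, and any tree decomposition puts a clique entirely inside one bag — forcing width ≥ 3. Combining the bounds, tw(G) = 3.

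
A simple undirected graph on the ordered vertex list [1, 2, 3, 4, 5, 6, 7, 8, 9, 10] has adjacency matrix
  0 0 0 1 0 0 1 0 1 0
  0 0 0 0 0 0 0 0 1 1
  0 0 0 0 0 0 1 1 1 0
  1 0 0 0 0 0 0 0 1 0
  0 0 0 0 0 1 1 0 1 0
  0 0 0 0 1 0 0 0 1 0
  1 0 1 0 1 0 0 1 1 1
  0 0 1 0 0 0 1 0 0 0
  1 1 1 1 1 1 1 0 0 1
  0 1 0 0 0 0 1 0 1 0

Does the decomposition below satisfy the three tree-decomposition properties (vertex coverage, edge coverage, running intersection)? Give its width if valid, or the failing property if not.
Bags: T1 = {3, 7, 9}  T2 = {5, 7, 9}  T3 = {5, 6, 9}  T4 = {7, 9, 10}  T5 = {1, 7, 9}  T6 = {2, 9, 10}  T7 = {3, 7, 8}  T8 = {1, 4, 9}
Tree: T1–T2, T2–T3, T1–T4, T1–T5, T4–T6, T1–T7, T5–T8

Yes; width 2.

Every vertex of G appears in some bag (union = {1, 2, 3, 4, 5, 6, 7, 8, 9, 10}); every edge is covered by a bag; and for each vertex v the set of bags containing v is connected in the bag tree. The decomposition is therefore valid. The largest bag has 3 vertices, so the width is 2.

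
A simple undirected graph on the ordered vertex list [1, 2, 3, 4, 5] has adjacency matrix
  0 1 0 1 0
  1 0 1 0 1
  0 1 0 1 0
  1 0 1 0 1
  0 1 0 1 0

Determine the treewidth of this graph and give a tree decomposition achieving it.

The largest bag has 3 vertices, giving width 2; this decomposition certifies tw(G) ≤ 2. For the lower bound, G contains the cycle 3–2–1–4–3, so G is not a forest; only forests have treewidth ≤ 1, hence tw(G) ≥ 2. The upper and lower bounds meet at 2, so that is the treewidth.

Treewidth 2.
One optimal decomposition is:
Bags: B1 = {2, 3, 4}  B2 = {1, 2, 4}  B3 = {2, 4, 5}
Tree: B1–B2, B2–B3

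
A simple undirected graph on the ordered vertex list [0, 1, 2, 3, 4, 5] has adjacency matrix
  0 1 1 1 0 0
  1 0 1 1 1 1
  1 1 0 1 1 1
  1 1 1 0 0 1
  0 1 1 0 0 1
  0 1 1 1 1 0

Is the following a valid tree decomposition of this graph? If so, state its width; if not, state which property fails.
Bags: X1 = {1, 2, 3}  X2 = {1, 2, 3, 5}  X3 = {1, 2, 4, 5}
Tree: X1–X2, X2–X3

No — vertex 0 appears in no bag.

A tree decomposition must satisfy three properties: every vertex lies in some bag; for every edge, both endpoints lie together in some bag; and for every vertex, the bags containing it form a connected subtree. Here vertex 0 appears in no bag, so the decomposition is invalid.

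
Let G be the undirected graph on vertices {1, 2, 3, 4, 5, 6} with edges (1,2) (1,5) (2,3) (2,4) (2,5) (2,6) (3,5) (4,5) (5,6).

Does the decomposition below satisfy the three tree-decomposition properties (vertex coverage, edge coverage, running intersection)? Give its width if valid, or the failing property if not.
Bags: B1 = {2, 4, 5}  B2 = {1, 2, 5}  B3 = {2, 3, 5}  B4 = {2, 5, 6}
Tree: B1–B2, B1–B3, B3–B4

Yes; width 2.

Every vertex of G appears in some bag (union = {1, 2, 3, 4, 5, 6}); every edge is covered by a bag; and for each vertex v the set of bags containing v is connected in the bag tree. The decomposition is therefore valid. The largest bag has 3 vertices, so the width is 2.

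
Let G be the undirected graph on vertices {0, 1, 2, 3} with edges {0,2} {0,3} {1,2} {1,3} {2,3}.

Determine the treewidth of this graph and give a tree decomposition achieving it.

Each bag holds 3 vertices, so the decomposition has width 2, which upper-bounds the treewidth. Conversely, {0, 2, 3} is a clique of size 3, and the vertices of any clique must share a bag in every tree decomposition; so some bag has ≥ 3 vertices and tw(G) ≥ 2. Combining the bounds, tw(G) = 2.

Treewidth 2.
Bags: B1 = {0, 2, 3}  B2 = {1, 2, 3}
Tree: B1–B2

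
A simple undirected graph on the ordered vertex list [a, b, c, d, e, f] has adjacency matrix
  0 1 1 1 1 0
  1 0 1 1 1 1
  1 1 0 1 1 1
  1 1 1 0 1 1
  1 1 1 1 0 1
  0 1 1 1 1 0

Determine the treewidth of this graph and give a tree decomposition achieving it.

The largest bag has 5 vertices, giving width 4; this decomposition certifies tw(G) ≤ 4. Conversely, {b, c, d, e, f} is a clique of size 5, and the vertices of any clique must share a bag in every tree decomposition; so some bag has ≥ 5 vertices and tw(G) ≥ 4. Hence tw(G) = 4 exactly.

Treewidth 4.
One such decomposition:
Bags: B1 = {b, c, d, e, f}  B2 = {a, b, c, d, e}
Tree: B1–B2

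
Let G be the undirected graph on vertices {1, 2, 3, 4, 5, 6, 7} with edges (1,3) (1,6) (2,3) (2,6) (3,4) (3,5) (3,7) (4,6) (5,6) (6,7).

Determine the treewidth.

2

A width-2 tree decomposition is:
Bags: B1 = {3, 6, 7}  B2 = {1, 3, 6}  B3 = {3, 4, 6}  B4 = {2, 3, 6}  B5 = {3, 5, 6}
Tree: B1–B2, B2–B3, B3–B4, B4–B5
The largest bag has 3 vertices, giving width 2; this decomposition certifies tw(G) ≤ 2. For the lower bound, G contains the cycle 3–7–6–1–3, so G is not a forest; only forests have treewidth ≤ 1, hence tw(G) ≥ 2. Combining the bounds, tw(G) = 2.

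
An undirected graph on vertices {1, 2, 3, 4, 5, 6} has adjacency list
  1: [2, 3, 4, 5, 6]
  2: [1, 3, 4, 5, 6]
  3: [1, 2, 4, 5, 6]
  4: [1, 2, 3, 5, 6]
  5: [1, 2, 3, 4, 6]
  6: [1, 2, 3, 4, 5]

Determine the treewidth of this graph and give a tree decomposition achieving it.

Treewidth 5.
One optimal decomposition is:
Bags: B1 = {1, 2, 3, 4, 5, 6}
Tree: (single bag)

With just one bag of size 6, the width is 6 − 1 = 5, so tw(G) ≤ 5. For the lower bound, the 6 vertices {1, 2, 3, 4, 5, 6} are pairwise adjacent, and any tree decomposition puts a clique entirely inside one bag — forcing width ≥ 5. The upper and lower bounds meet at 5, so that is the treewidth.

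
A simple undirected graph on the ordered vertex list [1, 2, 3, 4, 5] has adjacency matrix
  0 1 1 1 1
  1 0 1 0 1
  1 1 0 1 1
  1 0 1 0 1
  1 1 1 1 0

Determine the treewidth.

A width-3 tree decomposition is:
Bags: B1 = {1, 2, 3, 5}  B2 = {1, 3, 4, 5}
Tree: B1–B2
Every bag has size at most 4, so the width is 4 − 1 = 3 and tw(G) ≤ 3. On the other hand G contains the 4-clique {1, 2, 3, 5}. A clique must lie in a single bag of any decomposition, so no decomposition can have width below 3. Therefore the treewidth is 3.

3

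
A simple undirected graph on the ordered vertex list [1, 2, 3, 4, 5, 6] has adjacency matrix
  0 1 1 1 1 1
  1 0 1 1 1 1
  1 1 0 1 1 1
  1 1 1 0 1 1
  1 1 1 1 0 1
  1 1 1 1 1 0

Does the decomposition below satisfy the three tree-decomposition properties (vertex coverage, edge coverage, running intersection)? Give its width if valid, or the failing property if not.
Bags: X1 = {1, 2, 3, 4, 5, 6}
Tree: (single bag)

Checking the three conditions: (i) the bags cover all of {1, 2, 3, 4, 5, 6}; (ii) for each edge, some bag contains both endpoints; (iii) the bags containing any fixed vertex form a subtree. All hold, so the decomposition is valid with width 6 − 1 = 5.

Yes; width 5.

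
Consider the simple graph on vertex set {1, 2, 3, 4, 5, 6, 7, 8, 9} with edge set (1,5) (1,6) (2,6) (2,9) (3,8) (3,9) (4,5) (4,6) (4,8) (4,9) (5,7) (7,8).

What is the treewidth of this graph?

3

A width-3 tree decomposition is:
Bags: B1 = {2, 3, 8, 9}  B2 = {2, 4, 8, 9}  B3 = {2, 4, 6, 8}  B4 = {4, 6, 7, 8}  B5 = {4, 5, 6, 7}  B6 = {1, 5, 6, 7}
Tree: B1–B2, B2–B3, B3–B4, B4–B5, B5–B6
Every bag has size at most 4, so the width is 4 − 1 = 3 and tw(G) ≤ 3. For the lower bound: the 4 vertex sets {2,3,9}, {8}, {4}, {1,5,6,7} are disjoint, each induces a connected subgraph, and every pair is joined by at least one edge of G. Contracting each set to a single vertex therefore yields K_{4} as a minor, and since treewidth is minor-monotone, tw(G) ≥ tw(K_{4}) = 3. The upper and lower bounds meet at 3, so that is the treewidth.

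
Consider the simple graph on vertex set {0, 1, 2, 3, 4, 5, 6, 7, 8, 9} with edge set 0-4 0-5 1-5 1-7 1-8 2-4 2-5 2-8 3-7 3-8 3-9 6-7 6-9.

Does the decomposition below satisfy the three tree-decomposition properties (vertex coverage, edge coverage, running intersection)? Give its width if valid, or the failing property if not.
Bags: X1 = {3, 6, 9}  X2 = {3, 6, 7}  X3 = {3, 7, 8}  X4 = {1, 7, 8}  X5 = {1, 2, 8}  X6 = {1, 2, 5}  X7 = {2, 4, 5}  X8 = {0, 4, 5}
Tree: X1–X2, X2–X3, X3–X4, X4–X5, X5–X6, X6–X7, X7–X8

Vertex coverage: the bags together contain {0, 1, 2, 3, 4, 5, 6, 7, 8, 9}, the full vertex set. Edge coverage: each edge of G has both endpoints in at least one bag. Running intersection: for every vertex, the bags containing it form a connected subtree. All three properties hold, so this is a valid tree decomposition of width max|bag| − 1 = 2, and hence tw(G) ≤ 2.

Yes; width 2.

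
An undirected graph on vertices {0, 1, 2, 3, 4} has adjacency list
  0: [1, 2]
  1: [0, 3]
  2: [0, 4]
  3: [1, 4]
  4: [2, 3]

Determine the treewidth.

2

A width-2 tree decomposition is:
Bags: B1 = {0, 1, 3}  B2 = {0, 2, 3}  B3 = {2, 3, 4}
Tree: B1–B2, B2–B3
The largest bag has 3 vertices, giving width 2; this decomposition certifies tw(G) ≤ 2. Since 3–1–0–2–4–3 is a cycle in G, G is not acyclic. Forests are exactly the graphs of treewidth ≤ 1, so tw(G) ≥ 2. The upper and lower bounds meet at 2, so that is the treewidth.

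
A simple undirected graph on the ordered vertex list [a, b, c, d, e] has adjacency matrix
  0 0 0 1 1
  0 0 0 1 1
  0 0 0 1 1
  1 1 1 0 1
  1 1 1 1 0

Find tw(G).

2

A width-2 tree decomposition is:
Bags: B1 = {b, d, e}  B2 = {c, d, e}  B3 = {a, d, e}
Tree: B1–B2, B1–B3
Every bag has size at most 3, so the width is 3 − 1 = 2 and tw(G) ≤ 2. On the other hand G contains the 3-clique {c, d, e}. A clique must lie in a single bag of any decomposition, so no decomposition can have width below 2. Therefore the treewidth is 2.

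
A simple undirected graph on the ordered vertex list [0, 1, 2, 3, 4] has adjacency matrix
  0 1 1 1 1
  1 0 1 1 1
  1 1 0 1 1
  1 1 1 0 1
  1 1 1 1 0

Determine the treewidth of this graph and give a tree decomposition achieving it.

Treewidth 4.
One such decomposition:
Bags: B1 = {0, 1, 2, 3, 4}
Tree: (single bag)

With just one bag of size 5, the width is 5 − 1 = 4, so tw(G) ≤ 4. For the lower bound, the 5 vertices {0, 1, 2, 3, 4} are pairwise adjacent, and any tree decomposition puts a clique entirely inside one bag — forcing width ≥ 4. Hence tw(G) = 4 exactly.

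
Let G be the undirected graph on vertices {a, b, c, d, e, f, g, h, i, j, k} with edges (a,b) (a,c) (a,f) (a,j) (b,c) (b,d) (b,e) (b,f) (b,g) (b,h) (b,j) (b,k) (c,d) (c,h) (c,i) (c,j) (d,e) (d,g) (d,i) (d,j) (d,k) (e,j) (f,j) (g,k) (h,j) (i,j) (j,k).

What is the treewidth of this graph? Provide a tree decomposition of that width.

Each bag holds 4 vertices, so the decomposition has width 3, which upper-bounds the treewidth. Conversely, {b, d, g, k} is a clique of size 4, and the vertices of any clique must share a bag in every tree decomposition; so some bag has ≥ 4 vertices and tw(G) ≥ 3. Therefore the treewidth is 3.

Treewidth 3.
Bags: B1 = {b, d, g, k}  B2 = {b, d, j, k}  B3 = {b, c, d, j}  B4 = {c, d, i, j}  B5 = {b, c, h, j}  B6 = {a, b, c, j}  B7 = {a, b, f, j}  B8 = {b, d, e, j}
Tree: B1–B2, B2–B3, B3–B4, B3–B5, B3–B6, B6–B7, B2–B8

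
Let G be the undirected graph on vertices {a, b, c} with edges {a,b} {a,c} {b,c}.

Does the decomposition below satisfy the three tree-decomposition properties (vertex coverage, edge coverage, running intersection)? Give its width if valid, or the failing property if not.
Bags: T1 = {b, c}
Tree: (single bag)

No — vertex a appears in no bag.

A tree decomposition must satisfy three properties: every vertex lies in some bag; for every edge, both endpoints lie together in some bag; and for every vertex, the bags containing it form a connected subtree. Here vertex a appears in no bag, so the decomposition is invalid.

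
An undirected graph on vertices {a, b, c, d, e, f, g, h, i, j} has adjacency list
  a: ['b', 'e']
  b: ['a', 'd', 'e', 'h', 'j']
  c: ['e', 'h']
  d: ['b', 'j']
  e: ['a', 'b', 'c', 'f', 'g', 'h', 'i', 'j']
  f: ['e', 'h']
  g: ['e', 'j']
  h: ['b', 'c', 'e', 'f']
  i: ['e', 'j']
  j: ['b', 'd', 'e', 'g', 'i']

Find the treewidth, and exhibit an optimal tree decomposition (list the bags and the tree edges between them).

The largest bag has 3 vertices, giving width 2; this decomposition certifies tw(G) ≤ 2. Conversely, {b, d, j} is a clique of size 3, and the vertices of any clique must share a bag in every tree decomposition; so some bag has ≥ 3 vertices and tw(G) ≥ 2. Hence tw(G) = 2 exactly.

Treewidth 2.
One such decomposition:
Bags: B1 = {e, g, j}  B2 = {b, e, j}  B3 = {b, d, j}  B4 = {b, e, h}  B5 = {c, e, h}  B6 = {a, b, e}  B7 = {e, i, j}  B8 = {e, f, h}
Tree: B1–B2, B2–B3, B2–B4, B4–B5, B2–B6, B1–B7, B4–B8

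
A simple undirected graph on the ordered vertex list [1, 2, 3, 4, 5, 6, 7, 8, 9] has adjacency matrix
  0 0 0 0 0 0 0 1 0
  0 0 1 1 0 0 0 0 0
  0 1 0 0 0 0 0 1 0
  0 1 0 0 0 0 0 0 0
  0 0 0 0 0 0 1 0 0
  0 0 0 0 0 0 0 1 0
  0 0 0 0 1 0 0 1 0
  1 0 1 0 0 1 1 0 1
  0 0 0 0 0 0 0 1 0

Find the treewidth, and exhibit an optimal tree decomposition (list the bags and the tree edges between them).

Treewidth 1.
One optimal decomposition is:
Bags: B1 = {3, 8}  B2 = {2, 3}  B3 = {7, 8}  B4 = {1, 8}  B5 = {5, 7}  B6 = {2, 4}  B7 = {6, 8}  B8 = {8, 9}
Tree: B1–B2, B1–B3, B1–B4, B3–B5, B2–B6, B3–B7, B3–B8

The largest bag has 2 vertices, giving width 1; this decomposition certifies tw(G) ≤ 1. Since G has at least one edge (e.g. 3–8), it is not an edgeless graph, so tw(G) ≥ 1. The upper and lower bounds meet at 1, so that is the treewidth.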